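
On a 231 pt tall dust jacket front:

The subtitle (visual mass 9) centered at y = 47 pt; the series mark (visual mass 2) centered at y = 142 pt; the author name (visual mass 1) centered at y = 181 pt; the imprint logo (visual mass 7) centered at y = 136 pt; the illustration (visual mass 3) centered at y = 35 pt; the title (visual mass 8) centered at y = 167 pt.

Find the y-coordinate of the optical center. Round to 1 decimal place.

y ≈ 109.4

Σw = 9 + 2 + 1 + 7 + 3 + 8 = 30.
y: moment 3281 / weight 30 ≈ 109.37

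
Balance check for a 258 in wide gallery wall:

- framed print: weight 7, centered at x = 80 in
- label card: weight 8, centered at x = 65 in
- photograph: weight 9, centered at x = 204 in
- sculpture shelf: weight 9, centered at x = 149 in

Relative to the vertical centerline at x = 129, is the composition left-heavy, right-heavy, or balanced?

balanced

Total weight = 7 + 8 + 9 + 9 = 33.
x: (7·80 + 8·65 + 9·204 + 9·149) / 33 = 4257 / 33 ≈ 129.00
That equals the midline 129 — balanced.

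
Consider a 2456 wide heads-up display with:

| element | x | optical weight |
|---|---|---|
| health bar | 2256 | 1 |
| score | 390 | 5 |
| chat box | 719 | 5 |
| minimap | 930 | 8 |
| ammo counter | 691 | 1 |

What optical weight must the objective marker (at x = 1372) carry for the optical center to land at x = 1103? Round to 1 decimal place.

Existing Σw = 20 (1 + 5 + 5 + 8 + 1); existing moment 1·2256 + 5·390 + 5·719 + 8·930 + 1·691 = 15932.
Set Σw·x/Σw = 1103: (15932 + 1372w) = 1103·(20 + w).
So w = (1103·20 − 15932)/(1372 − 1103) = 6128/269 ≈ 22.78.

w ≈ 22.8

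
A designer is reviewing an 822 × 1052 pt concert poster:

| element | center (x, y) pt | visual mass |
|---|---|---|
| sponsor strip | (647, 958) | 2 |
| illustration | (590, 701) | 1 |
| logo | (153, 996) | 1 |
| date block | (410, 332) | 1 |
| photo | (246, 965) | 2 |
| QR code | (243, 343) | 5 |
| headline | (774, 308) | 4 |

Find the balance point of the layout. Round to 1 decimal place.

Σw = 2 + 1 + 1 + 1 + 2 + 5 + 4 = 16.
Σw·x = 2·647 + 1·590 + 1·153 + 1·410 + 2·246 + 5·243 + 4·774 = 7250, so x̄ = 7250/16 ≈ 453.12.
Σw·y = 2·958 + 1·701 + 1·996 + 1·332 + 2·965 + 5·343 + 4·308 = 8822, so ȳ = 8822/16 ≈ 551.38.

(453.1, 551.4)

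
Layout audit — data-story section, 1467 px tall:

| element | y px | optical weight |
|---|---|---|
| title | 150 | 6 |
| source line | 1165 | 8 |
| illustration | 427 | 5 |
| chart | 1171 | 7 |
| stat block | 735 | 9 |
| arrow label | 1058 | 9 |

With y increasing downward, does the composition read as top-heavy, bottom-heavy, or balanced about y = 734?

Total weight = 6 + 8 + 5 + 7 + 9 + 9 = 44.
y: (6·150 + 8·1165 + 5·427 + 7·1171 + 9·735 + 9·1058) / 44 = 36689 / 44 ≈ 833.84
Since 833.8 is below (larger y than) 734, the composition reads bottom-heavy.

bottom-heavy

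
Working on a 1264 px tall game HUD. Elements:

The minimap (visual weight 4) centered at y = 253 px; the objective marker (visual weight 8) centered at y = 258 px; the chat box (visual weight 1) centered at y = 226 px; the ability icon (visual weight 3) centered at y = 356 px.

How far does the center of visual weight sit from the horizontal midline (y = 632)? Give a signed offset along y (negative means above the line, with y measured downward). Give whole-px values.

≈ -359 px

Total weight = 4 + 8 + 1 + 3 = 16.
y: (4·253 + 8·258 + 1·226 + 3·356) / 16 = 4370 / 16 ≈ 273.12
Offset from y = 632: 273.12 − 632 ≈ -358.88.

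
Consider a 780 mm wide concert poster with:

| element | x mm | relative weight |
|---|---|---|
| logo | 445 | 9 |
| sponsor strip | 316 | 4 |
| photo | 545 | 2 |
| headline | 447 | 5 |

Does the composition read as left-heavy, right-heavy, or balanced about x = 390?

Total weight = 9 + 4 + 2 + 5 = 20.
Σw·x = 9·445 + 4·316 + 2·545 + 5·447 = 8594, so x̄ = 8594/20 ≈ 429.70.
Since 429.7 is right of 390, the composition reads right-heavy.

right-heavy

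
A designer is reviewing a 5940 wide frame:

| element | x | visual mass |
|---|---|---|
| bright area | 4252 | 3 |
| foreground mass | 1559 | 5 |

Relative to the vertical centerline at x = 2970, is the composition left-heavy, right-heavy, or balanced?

Total weight = 3 + 5 = 8.
x: (3·4252 + 5·1559) / 8 = 20551 / 8 ≈ 2568.88
Since 2568.9 is left of 2970, the composition reads left-heavy.

left-heavy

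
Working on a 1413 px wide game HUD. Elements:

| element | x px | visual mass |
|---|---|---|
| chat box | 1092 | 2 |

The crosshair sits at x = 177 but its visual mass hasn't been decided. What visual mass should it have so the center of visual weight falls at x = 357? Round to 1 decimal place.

Known: weight 2 with moment 2·1092 = 2184.
Set Σw·x/Σw = 357: (2184 + 177w) = 357·(2 + w).
Rearranging, w·(177 − 357) = 357·2 − 2184 = -1470, so w ≈ -1470/-180 = 8.17.

w ≈ 8.2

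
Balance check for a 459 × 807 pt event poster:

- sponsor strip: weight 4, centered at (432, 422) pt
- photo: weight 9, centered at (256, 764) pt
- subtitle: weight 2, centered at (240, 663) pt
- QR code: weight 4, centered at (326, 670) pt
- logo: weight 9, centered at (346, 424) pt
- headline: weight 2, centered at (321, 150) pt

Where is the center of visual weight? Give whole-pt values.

Total weight = 4 + 9 + 2 + 4 + 9 + 2 = 30.
x-moment: 4·432 + 9·256 + 2·240 + 4·326 + 9·346 + 2·321 = 9572; centroid 9572/30 ≈ 319.07.
y-moment: 4·422 + 9·764 + 2·663 + 4·670 + 9·424 + 2·150 = 16686; centroid 16686/30 ≈ 556.20.

(319, 556)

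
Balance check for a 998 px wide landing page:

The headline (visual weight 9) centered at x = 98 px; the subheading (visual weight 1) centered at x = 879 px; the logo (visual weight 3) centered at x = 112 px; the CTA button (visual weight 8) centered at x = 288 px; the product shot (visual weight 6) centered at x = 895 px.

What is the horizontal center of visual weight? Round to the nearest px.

Σw = 9 + 1 + 3 + 8 + 6 = 27.
x: (9·98 + 1·879 + 3·112 + 8·288 + 6·895) / 27 = 9771 / 27 ≈ 361.89

x ≈ 362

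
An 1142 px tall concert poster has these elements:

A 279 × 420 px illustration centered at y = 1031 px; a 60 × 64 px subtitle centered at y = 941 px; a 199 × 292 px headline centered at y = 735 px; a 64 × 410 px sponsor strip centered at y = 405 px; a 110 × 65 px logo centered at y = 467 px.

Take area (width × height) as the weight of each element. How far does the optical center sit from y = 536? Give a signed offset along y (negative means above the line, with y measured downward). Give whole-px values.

Areas: illustration 279·420 = 117180, subtitle 60·64 = 3840, headline 199·292 = 58108, sponsor strip 64·410 = 26240, logo 110·65 = 7150. Total weight = 212518.
y: (117180·1031 + 3840·941 + 58108·735 + 26240·405 + 7150·467) / 212518 = 181101650 / 212518 ≈ 852.17
Against y = 536, that's 852.17 − 536 = 316.17.

≈ 316 px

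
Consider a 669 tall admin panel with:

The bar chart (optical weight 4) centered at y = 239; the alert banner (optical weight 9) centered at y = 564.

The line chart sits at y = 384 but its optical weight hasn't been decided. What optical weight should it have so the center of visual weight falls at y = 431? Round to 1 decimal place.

Existing Σw = 13 (4 + 9); existing moment 4·239 + 9·564 = 6032.
Set Σw·y/Σw = 431: (6032 + 384w) = 431·(13 + w).
Rearranging, w·(384 − 431) = 431·13 − 6032 = -429, so w ≈ -429/-47 = 9.13.

w ≈ 9.1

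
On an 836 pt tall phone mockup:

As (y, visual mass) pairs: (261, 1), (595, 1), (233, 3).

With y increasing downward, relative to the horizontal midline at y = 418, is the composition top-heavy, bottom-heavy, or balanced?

top-heavy

Σw = 1 + 1 + 3 = 5.
y-moment: 1·261 + 1·595 + 3·233 = 1555; centroid 1555/5 ≈ 311.00.
311.0 vs midline 418 → top-heavy.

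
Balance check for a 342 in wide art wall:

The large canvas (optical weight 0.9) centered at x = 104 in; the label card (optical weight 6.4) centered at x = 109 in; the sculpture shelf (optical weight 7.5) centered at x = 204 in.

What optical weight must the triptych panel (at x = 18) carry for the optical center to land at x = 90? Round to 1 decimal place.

w ≈ 13.7

Existing Σw = 14.8 (0.9 + 6.4 + 7.5); existing moment 0.9·104 + 6.4·109 + 7.5·204 = 2321.2.
For the centroid to hit 90: (2321.2 + w·18) / (14.8 + w) = 90.
Rearranging, w·(18 − 90) = 90·14.8 − 2321.2 = -989.2, so w ≈ -989.2/-72 = 13.74.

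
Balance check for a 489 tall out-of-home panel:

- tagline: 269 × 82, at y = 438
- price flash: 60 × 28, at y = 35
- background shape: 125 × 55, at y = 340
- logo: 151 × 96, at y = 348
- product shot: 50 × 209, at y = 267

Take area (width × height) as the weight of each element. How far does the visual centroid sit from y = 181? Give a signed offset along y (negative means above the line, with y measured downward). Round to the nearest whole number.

Areas → weights: tagline 269·82 = 22058, price flash 60·28 = 1680, background shape 125·55 = 6875, logo 151·96 = 14496, product shot 50·209 = 10450; Σw = 55559.
Σw·y = 22058·438 + 1680·35 + 6875·340 + 14496·348 + 10450·267 = 19892462, so ȳ = 19892462/55559 ≈ 358.04.
Offset from y = 181: 358.04 − 181 ≈ 177.04.

≈ 177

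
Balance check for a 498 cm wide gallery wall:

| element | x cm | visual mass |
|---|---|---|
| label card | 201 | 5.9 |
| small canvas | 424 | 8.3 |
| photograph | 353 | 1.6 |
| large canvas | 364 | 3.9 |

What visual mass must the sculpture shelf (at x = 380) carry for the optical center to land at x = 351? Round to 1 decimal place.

w ≈ 7.8

Existing Σw = 19.7 (5.9 + 8.3 + 1.6 + 3.9); existing moment 5.9·201 + 8.3·424 + 1.6·353 + 3.9·364 = 6689.5.
Set Σw·x/Σw = 351: (6689.5 + 380w) = 351·(19.7 + w).
So w = (351·19.7 − 6689.5)/(380 − 351) = 225.2/29 ≈ 7.77.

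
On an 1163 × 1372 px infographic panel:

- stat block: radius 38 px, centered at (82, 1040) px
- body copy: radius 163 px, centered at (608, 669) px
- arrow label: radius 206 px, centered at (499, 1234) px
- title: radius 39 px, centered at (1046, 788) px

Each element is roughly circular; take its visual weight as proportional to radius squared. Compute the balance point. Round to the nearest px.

(542, 1012)

r² weights: stat block 38² = 1444, body copy 163² = 26569, arrow label 206² = 42436, title 39² = 1521. Total = 71970.
Σw·x = 1444·82 + 26569·608 + 42436·499 + 1521·1046 = 39038890, so x̄ = 39038890/71970 ≈ 542.43.
Σw·y = 1444·1040 + 26569·669 + 42436·1234 + 1521·788 = 72840993, so ȳ = 72840993/71970 ≈ 1012.10.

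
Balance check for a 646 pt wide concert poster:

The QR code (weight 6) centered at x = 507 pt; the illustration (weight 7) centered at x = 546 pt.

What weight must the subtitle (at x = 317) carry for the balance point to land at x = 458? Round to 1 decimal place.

Known weights sum to 6 + 7 = 13; their moment is 6·507 + 7·546 = 6864.
Balance at x = 458 requires (6864 + w·317) / (13 + w) = 458.
So w = (458·13 − 6864)/(317 − 458) = -910/-141 ≈ 6.45.

w ≈ 6.5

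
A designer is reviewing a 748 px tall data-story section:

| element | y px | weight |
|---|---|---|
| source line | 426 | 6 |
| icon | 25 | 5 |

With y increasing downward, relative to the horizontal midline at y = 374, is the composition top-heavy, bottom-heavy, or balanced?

top-heavy

Total weight = 6 + 5 = 11.
Σw·y = 6·426 + 5·25 = 2681, so ȳ = 2681/11 ≈ 243.73.
Since 243.7 is above (smaller y than) 374, the composition reads top-heavy.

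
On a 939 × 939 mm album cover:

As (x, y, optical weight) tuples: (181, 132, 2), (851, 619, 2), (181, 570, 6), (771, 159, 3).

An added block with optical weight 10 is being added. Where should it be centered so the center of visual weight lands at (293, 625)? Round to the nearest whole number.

With the added block, Σw becomes 2 + 2 + 6 + 3 + 10 = 23.
Along x: (5463 + 10·x) / 23 = 293 (existing moment 2·181 + 2·851 + 6·181 + 3·771 = 5463) ⇒ x = (6739 − 5463) / 10 ≈ 127.60.
Along y: (5399 + 10·y) / 23 = 625 (existing moment 2·132 + 2·619 + 6·570 + 3·159 = 5399) ⇒ y = (14375 − 5399) / 10 ≈ 897.60.

(128, 898)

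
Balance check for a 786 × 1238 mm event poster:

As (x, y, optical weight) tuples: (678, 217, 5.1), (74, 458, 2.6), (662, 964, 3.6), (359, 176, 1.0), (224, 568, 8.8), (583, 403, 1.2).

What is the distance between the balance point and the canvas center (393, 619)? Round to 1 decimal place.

Total weight = 5.1 + 2.6 + 3.6 + 1.0 + 8.8 + 1.2 = 22.3.
Σw·x = 5.1·678 + 2.6·74 + 3.6·662 + 1.0·359 + 8.8·224 + 1.2·583 = 9063.2, so x̄ = 9063.2/22.3 ≈ 406.42.
Σw·y = 5.1·217 + 2.6·458 + 3.6·964 + 1.0·176 + 8.8·568 + 1.2·403 = 11425.9, so ȳ = 11425.9/22.3 ≈ 512.37.
From (393, 619): dx = 13.42, dy = -106.63, so the distance is √(dx²+dy²) ≈ 107.47.

≈ 107.5 mm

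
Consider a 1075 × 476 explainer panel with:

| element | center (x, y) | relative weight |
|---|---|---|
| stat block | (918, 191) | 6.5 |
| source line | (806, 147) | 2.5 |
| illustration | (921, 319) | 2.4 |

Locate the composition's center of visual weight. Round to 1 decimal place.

(894.1, 208.3)

Weights sum to 6.5 + 2.5 + 2.4 = 11.4.
Σw·x = 6.5·918 + 2.5·806 + 2.4·921 = 10192.4, so x̄ = 10192.4/11.4 ≈ 894.07.
Σw·y = 6.5·191 + 2.5·147 + 2.4·319 = 2374.6, so ȳ = 2374.6/11.4 ≈ 208.30.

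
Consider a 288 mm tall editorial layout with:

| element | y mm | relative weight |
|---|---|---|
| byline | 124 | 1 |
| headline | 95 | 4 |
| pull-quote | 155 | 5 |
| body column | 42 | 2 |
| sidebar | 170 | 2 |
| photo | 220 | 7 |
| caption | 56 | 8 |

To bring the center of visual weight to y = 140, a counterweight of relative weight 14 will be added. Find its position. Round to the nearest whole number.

y ≈ 166

After adding the counterweight, total weight = 1 + 4 + 5 + 2 + 2 + 7 + 8 + 14 = 43.
Along y: (3691 + 14·y) / 43 = 140 (existing moment 1·124 + 4·95 + 5·155 + 2·42 + 2·170 + 7·220 + 8·56 = 3691) ⇒ y = (6020 − 3691) / 14 ≈ 166.36.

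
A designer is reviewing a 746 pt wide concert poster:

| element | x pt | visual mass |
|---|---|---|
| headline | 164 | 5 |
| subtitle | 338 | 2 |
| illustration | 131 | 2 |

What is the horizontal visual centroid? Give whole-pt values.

x ≈ 195

Total weight = 5 + 2 + 2 = 9.
x-moment: 5·164 + 2·338 + 2·131 = 1758; centroid 1758/9 ≈ 195.33.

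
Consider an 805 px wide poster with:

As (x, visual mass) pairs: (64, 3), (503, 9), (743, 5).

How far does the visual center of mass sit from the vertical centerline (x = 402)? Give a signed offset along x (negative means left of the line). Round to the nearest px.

≈ 94 px

Σw = 3 + 9 + 5 = 17.
Σw·x = 3·64 + 9·503 + 5·743 = 8434, so x̄ = 8434/17 ≈ 496.12.
Offset from x = 402: 496.12 − 402 ≈ 94.12.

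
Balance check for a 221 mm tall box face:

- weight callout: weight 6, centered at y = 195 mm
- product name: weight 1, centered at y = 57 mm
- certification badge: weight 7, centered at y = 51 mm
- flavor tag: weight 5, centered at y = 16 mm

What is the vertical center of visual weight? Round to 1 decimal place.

Σw = 6 + 1 + 7 + 5 = 19.
y-moment: 6·195 + 1·57 + 7·51 + 5·16 = 1664; centroid 1664/19 ≈ 87.58.

y ≈ 87.6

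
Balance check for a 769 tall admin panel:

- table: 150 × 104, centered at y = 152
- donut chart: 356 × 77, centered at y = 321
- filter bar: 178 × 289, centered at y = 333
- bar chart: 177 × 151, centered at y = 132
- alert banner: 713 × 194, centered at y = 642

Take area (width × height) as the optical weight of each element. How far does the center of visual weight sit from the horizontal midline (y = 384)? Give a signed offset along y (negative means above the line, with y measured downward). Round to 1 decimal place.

≈ 80.9

Taking area as weight: table 150·104 = 15600, donut chart 356·77 = 27412, filter bar 178·289 = 51442, bar chart 177·151 = 26727, alert banner 713·194 = 138322. Sum 259503.
y-moment: 15600·152 + 27412·321 + 51442·333 + 26727·132 + 138322·642 = 120631326; centroid 120631326/259503 ≈ 464.86.
Against y = 384, that's 464.86 − 384 = 80.86.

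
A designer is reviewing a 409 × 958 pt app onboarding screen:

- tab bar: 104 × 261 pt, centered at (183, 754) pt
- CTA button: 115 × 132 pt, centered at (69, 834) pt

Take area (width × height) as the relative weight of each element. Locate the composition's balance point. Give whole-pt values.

(142, 783)

Areas → weights: tab bar 104·261 = 27144, CTA button 115·132 = 15180; Σw = 42324.
x-moment: 27144·183 + 15180·69 = 6014772; centroid 6014772/42324 ≈ 142.11.
y-moment: 27144·754 + 15180·834 = 33126696; centroid 33126696/42324 ≈ 782.69.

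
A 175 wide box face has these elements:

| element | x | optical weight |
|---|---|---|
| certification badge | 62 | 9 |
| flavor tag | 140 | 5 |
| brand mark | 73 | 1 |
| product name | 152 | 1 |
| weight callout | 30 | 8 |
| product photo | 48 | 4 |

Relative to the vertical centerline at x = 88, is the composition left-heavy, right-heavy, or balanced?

left-heavy

Total weight = 9 + 5 + 1 + 1 + 8 + 4 = 28.
Σw·x = 1915; x̄ = 1915/28 ≈ 68.39.
68.4 lies left of the midline 88, so the layout is left-heavy.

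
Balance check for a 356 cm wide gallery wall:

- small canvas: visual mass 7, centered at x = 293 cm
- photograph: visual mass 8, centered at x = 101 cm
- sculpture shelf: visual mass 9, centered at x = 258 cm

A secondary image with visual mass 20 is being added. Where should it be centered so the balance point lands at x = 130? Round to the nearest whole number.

x ≈ 27

New total weight: (7 + 8 + 9) + 20 = 44.
x: target moment 44×130 = 5720; current 7·293 + 8·101 + 9·258 = 5181; the secondary image supplies 539, so x = 539/20 ≈ 26.95.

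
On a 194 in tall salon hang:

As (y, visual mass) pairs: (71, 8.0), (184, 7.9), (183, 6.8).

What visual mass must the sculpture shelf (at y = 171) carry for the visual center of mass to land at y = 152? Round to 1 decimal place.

Fixed elements: Σw = 8.0 + 7.9 + 6.8 = 22.7, Σw·y = 8.0·71 + 7.9·184 + 6.8·183 = 3266.0.
Balance at y = 152 requires (3266.0 + w·171) / (22.7 + w) = 152.
So w = (152·22.7 − 3266.0)/(171 − 152) = 184.4/19 ≈ 9.71.

w ≈ 9.7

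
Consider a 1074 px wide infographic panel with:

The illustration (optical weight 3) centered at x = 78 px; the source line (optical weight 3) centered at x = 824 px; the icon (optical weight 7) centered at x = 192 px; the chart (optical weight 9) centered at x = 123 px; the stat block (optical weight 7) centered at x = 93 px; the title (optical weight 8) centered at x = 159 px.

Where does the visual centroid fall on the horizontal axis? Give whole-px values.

Weights sum to 3 + 3 + 7 + 9 + 7 + 8 = 37.
Σw·x = 7080; x̄ = 7080/37 ≈ 191.35.

x ≈ 191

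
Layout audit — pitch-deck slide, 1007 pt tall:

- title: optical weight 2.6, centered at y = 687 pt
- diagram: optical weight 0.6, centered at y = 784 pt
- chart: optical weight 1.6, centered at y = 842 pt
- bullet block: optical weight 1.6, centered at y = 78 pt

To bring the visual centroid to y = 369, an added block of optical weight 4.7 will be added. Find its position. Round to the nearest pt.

y ≈ 78

With the added block, Σw becomes 2.6 + 0.6 + 1.6 + 1.6 + 4.7 = 11.1.
Along y: (3728.6 + 4.7·y) / 11.1 = 369 (existing moment 2.6·687 + 0.6·784 + 1.6·842 + 1.6·78 = 3728.6) ⇒ y = (4095.9 − 3728.6) / 4.7 ≈ 78.15.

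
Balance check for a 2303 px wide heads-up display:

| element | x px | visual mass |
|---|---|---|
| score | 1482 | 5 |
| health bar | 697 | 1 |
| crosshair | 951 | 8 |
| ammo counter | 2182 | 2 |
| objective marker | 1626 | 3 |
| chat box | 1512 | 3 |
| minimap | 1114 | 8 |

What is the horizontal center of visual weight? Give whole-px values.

Weights sum to 5 + 1 + 8 + 2 + 3 + 3 + 8 = 30.
x: (5·1482 + 1·697 + 8·951 + 2·2182 + 3·1626 + 3·1512 + 8·1114) / 30 = 38405 / 30 ≈ 1280.17

x ≈ 1280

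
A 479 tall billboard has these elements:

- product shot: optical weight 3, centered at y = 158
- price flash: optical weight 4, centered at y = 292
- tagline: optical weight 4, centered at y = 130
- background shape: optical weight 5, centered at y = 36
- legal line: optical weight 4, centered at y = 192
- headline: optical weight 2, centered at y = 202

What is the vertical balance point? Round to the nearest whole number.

y ≈ 160

Total weight = 3 + 4 + 4 + 5 + 4 + 2 = 22.
Σw·y = 3514; ȳ = 3514/22 ≈ 159.73.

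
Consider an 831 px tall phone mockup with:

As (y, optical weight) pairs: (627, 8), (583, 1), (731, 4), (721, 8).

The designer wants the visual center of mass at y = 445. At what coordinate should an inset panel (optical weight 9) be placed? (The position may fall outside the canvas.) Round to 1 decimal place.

With the inset panel, Σw becomes 8 + 1 + 4 + 8 + 9 = 30.
y: target moment 30×445 = 13350; current 8·627 + 1·583 + 4·731 + 8·721 = 14291; the inset panel supplies -941, so y = -941/9 ≈ -104.56.

y ≈ -104.6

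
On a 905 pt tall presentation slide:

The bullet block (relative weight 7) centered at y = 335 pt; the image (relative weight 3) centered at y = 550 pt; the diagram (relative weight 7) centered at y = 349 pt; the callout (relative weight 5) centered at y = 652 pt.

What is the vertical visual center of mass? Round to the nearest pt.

Total weight = 7 + 3 + 7 + 5 = 22.
y-moment: 7·335 + 3·550 + 7·349 + 5·652 = 9698; centroid 9698/22 ≈ 440.82.

y ≈ 441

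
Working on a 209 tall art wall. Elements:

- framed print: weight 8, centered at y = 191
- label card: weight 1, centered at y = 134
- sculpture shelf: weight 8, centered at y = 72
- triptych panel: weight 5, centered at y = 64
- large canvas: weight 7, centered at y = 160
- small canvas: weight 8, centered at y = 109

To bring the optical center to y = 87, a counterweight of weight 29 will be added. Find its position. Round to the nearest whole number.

New total weight: (8 + 1 + 8 + 5 + 7 + 8) + 29 = 66.
Along y: (4550 + 29·y) / 66 = 87 (existing moment 8·191 + 1·134 + 8·72 + 5·64 + 7·160 + 8·109 = 4550) ⇒ y = (5742 − 4550) / 29 ≈ 41.10.

y ≈ 41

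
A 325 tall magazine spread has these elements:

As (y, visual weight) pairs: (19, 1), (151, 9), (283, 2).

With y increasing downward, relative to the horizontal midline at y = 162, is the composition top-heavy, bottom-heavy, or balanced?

balanced

Weights sum to 1 + 9 + 2 = 12.
y: (1·19 + 9·151 + 2·283) / 12 = 1944 / 12 ≈ 162.00
162.00 = 162 exactly: balanced.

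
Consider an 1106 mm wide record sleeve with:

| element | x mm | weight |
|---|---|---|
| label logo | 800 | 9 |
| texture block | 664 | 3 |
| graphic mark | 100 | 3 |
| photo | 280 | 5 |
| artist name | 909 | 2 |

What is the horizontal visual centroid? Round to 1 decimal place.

x ≈ 577.7

Weights sum to 9 + 3 + 3 + 5 + 2 = 22.
Σw·x = 9·800 + 3·664 + 3·100 + 5·280 + 2·909 = 12710, so x̄ = 12710/22 ≈ 577.73.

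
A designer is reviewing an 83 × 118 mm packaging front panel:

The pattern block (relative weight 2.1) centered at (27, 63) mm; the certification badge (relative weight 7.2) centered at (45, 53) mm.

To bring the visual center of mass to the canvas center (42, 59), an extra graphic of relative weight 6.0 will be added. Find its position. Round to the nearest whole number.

(44, 65)

New total weight: (2.1 + 7.2) + 6.0 = 15.3.
x: target moment 15.3×42 = 642.6; current 2.1·27 + 7.2·45 = 380.7; the extra graphic supplies 261.9, so x = 261.9/6.0 ≈ 43.65.
y: target moment 15.3×59 = 902.7; current 2.1·63 + 7.2·53 = 513.9; the extra graphic supplies 388.8, so y = 388.8/6.0 ≈ 64.80.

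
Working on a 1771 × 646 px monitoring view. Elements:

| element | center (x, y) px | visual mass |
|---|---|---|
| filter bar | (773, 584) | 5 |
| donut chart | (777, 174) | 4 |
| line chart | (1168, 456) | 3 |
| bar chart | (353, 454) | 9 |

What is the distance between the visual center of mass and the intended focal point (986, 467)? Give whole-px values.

≈ 338 px

Weights sum to 5 + 4 + 3 + 9 = 21.
x-moment: 5·773 + 4·777 + 3·1168 + 9·353 = 13654; centroid 13654/21 ≈ 650.19.
y-moment: 5·584 + 4·174 + 3·456 + 9·454 = 9070; centroid 9070/21 ≈ 431.90.
From (986, 467): dx = -335.81, dy = -35.10, so the distance is √(dx²+dy²) ≈ 337.64.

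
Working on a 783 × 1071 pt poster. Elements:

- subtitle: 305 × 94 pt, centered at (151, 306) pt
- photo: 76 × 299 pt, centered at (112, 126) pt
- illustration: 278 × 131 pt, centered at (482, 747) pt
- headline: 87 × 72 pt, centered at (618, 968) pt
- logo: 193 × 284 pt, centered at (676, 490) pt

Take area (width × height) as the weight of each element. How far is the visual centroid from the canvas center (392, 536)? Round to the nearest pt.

≈ 72 pt

Areas → weights: subtitle 305·94 = 28670, photo 76·299 = 22724, illustration 278·131 = 36418, headline 87·72 = 6264, logo 193·284 = 54812; Σw = 148888.
x: (28670·151 + 22724·112 + 36418·482 + 6264·618 + 54812·676) / 148888 = 65351798 / 148888 ≈ 438.93
y: (28670·306 + 22724·126 + 36418·747 + 6264·968 + 54812·490) / 148888 = 71761922 / 148888 ≈ 481.99
Relative to (392, 536): Δ = (46.93, -54.01); |Δ| = √(46.93² + -54.01²) ≈ 71.56.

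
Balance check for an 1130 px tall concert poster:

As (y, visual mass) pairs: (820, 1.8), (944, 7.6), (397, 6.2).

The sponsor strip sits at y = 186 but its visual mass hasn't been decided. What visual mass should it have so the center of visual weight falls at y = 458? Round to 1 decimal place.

Known weights sum to 1.8 + 7.6 + 6.2 = 15.6; their moment is 1.8·820 + 7.6·944 + 6.2·397 = 11111.8.
Balance at y = 458 requires (11111.8 + w·186) / (15.6 + w) = 458.
Rearranging, w·(186 − 458) = 458·15.6 − 11111.8 = -3967.0, so w ≈ -3967.0/-272 = 14.58.

w ≈ 14.6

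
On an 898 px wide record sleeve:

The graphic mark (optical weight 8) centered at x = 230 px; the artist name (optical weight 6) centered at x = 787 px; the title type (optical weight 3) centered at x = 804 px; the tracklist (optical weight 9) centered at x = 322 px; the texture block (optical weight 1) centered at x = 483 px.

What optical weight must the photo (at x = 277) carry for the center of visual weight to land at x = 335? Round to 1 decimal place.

w ≈ 57.1

Fixed elements: Σw = 8 + 6 + 3 + 9 + 1 = 27, Σw·x = 8·230 + 6·787 + 3·804 + 9·322 + 1·483 = 12355.
For the centroid to hit 335: (12355 + w·277) / (27 + w) = 335.
So w = (335·27 − 12355)/(277 − 335) = -3310/-58 ≈ 57.07.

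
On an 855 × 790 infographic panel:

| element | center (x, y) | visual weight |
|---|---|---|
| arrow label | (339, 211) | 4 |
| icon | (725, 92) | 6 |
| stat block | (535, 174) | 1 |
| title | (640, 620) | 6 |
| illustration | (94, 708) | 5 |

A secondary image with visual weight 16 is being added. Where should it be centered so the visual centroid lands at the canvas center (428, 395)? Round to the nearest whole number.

(357, 386)

New total weight: (4 + 6 + 1 + 6 + 5) + 16 = 38.
Along x: (10551 + 16·x) / 38 = 428 (existing moment 4·339 + 6·725 + 1·535 + 6·640 + 5·94 = 10551) ⇒ x = (16264 − 10551) / 16 ≈ 357.06.
Along y: (8830 + 16·y) / 38 = 395 (existing moment 4·211 + 6·92 + 1·174 + 6·620 + 5·708 = 8830) ⇒ y = (15010 − 8830) / 16 ≈ 386.25.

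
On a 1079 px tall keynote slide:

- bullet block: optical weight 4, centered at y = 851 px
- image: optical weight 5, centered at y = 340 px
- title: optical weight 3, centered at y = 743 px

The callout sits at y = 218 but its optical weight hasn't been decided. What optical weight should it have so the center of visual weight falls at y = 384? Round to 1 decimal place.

w ≈ 16.4

Known weights sum to 4 + 5 + 3 = 12; their moment is 4·851 + 5·340 + 3·743 = 7333.
Set Σw·y/Σw = 384: (7333 + 218w) = 384·(12 + w).
So w = (384·12 − 7333)/(218 − 384) = -2725/-166 ≈ 16.42.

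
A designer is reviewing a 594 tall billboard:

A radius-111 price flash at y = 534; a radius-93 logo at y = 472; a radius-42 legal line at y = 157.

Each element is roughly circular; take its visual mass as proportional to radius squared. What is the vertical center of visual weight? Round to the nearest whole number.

y ≈ 481

Weights ∝ r²: price flash 111² = 12321, logo 93² = 8649, legal line 42² = 1764; Σw = 22734.
y-moment: 12321·534 + 8649·472 + 1764·157 = 10938690; centroid 10938690/22734 ≈ 481.16.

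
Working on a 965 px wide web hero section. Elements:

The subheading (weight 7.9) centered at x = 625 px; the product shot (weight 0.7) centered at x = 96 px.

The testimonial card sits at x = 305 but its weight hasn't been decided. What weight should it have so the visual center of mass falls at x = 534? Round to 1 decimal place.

Existing Σw = 8.6 (7.9 + 0.7); existing moment 7.9·625 + 0.7·96 = 5004.7.
Set Σw·x/Σw = 534: (5004.7 + 305w) = 534·(8.6 + w).
Solving: w = (534·8.6 − 5004.7) / (305 − 534) = -412.3 / -229 ≈ 1.80.

w ≈ 1.8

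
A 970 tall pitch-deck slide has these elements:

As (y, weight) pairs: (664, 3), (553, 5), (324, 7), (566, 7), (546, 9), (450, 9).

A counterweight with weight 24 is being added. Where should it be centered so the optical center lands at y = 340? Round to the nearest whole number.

y ≈ 75

After adding the counterweight, total weight = 3 + 5 + 7 + 7 + 9 + 9 + 24 = 64.
y: target moment 64×340 = 21760; current 3·664 + 5·553 + 7·324 + 7·566 + 9·546 + 9·450 = 19951; the counterweight supplies 1809, so y = 1809/24 ≈ 75.38.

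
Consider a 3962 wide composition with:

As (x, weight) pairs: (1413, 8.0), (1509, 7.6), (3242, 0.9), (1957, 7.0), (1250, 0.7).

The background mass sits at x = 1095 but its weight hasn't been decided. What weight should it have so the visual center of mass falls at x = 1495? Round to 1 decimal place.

Fixed elements: Σw = 8.0 + 7.6 + 0.9 + 7.0 + 0.7 = 24.2, Σw·x = 8.0·1413 + 7.6·1509 + 0.9·3242 + 7.0·1957 + 0.7·1250 = 40264.2.
For the centroid to hit 1495: (40264.2 + w·1095) / (24.2 + w) = 1495.
Solving: w = (1495·24.2 − 40264.2) / (1095 − 1495) = -4085.2 / -400 ≈ 10.21.

w ≈ 10.2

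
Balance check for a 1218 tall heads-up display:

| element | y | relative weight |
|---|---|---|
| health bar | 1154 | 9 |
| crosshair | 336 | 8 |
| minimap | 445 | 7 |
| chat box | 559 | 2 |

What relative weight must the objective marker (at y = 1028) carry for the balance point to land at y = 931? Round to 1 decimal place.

w ≈ 71.1

Fixed elements: Σw = 9 + 8 + 7 + 2 = 26, Σw·y = 9·1154 + 8·336 + 7·445 + 2·559 = 17307.
Set Σw·y/Σw = 931: (17307 + 1028w) = 931·(26 + w).
Solving: w = (931·26 − 17307) / (1028 − 931) = 6899 / 97 ≈ 71.12.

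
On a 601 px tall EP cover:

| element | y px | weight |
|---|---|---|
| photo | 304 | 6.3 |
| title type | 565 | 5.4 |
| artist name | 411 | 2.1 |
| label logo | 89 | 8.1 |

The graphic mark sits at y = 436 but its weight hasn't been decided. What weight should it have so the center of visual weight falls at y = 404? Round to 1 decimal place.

w ≈ 71.8

Known weights sum to 6.3 + 5.4 + 2.1 + 8.1 = 21.9; their moment is 6.3·304 + 5.4·565 + 2.1·411 + 8.1·89 = 6550.2.
Balance at y = 404 requires (6550.2 + w·436) / (21.9 + w) = 404.
Solving: w = (404·21.9 − 6550.2) / (436 − 404) = 2297.4 / 32 ≈ 71.79.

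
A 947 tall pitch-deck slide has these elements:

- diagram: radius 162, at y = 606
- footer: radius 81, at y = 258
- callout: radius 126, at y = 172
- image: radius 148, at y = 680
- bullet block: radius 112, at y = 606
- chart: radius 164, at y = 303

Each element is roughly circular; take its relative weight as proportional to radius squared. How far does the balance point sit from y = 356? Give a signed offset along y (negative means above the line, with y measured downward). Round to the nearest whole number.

r² weights: diagram 162² = 26244, footer 81² = 6561, callout 126² = 15876, image 148² = 21904, bullet block 112² = 12544, chart 164² = 26896. Total = 110025.
y: moment 50973146 / weight 110025 ≈ 463.29
Against y = 356, that's 463.29 − 356 = 107.29.

≈ 107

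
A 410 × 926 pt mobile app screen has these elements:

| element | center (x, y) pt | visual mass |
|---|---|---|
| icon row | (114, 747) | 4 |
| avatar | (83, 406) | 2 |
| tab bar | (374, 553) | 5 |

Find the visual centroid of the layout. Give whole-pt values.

(227, 597)

Weights sum to 4 + 2 + 5 = 11.
x: (4·114 + 2·83 + 5·374) / 11 = 2492 / 11 ≈ 226.55
y: (4·747 + 2·406 + 5·553) / 11 = 6565 / 11 ≈ 596.82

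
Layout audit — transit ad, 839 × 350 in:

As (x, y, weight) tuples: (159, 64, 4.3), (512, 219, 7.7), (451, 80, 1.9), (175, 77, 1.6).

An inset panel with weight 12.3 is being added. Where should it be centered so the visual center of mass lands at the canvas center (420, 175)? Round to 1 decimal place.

(480.7, 213.7)

After adding the inset panel, total weight = 4.3 + 7.7 + 1.9 + 1.6 + 12.3 = 27.8.
Along x: (5763.0 + 12.3·x) / 27.8 = 420 (existing moment 4.3·159 + 7.7·512 + 1.9·451 + 1.6·175 = 5763.0) ⇒ x = (11676.0 − 5763.0) / 12.3 ≈ 480.73.
Along y: (2236.7 + 12.3·y) / 27.8 = 175 (existing moment 4.3·64 + 7.7·219 + 1.9·80 + 1.6·77 = 2236.7) ⇒ y = (4865.0 − 2236.7) / 12.3 ≈ 213.68.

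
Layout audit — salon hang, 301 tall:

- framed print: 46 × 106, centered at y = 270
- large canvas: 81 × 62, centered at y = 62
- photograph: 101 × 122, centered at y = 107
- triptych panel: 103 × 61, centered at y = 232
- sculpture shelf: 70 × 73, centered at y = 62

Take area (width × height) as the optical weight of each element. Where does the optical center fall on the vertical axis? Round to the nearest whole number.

y ≈ 140

Areas: framed print 46·106 = 4876, large canvas 81·62 = 5022, photograph 101·122 = 12322, triptych panel 103·61 = 6283, sculpture shelf 70·73 = 5110. Total weight = 33613.
y: (4876·270 + 5022·62 + 12322·107 + 6283·232 + 5110·62) / 33613 = 4720814 / 33613 ≈ 140.45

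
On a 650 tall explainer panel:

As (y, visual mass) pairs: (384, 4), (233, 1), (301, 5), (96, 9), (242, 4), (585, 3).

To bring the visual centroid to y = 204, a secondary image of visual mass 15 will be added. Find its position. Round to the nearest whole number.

y ≈ 100

With the secondary image, Σw becomes 4 + 1 + 5 + 9 + 4 + 3 + 15 = 41.
y: need Σw·y = 41·204 = 8364. Existing = 4·384 + 1·233 + 5·301 + 9·96 + 4·242 + 3·585 = 6861. Remainder 1503 / 15 ≈ 100.20.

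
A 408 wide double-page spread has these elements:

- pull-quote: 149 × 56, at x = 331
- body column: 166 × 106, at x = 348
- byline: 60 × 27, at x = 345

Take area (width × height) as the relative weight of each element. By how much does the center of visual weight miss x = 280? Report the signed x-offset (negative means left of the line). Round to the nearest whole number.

≈ 63

Areas → weights: pull-quote 149·56 = 8344, body column 166·106 = 17596, byline 60·27 = 1620; Σw = 27560.
Σw·x = 8344·331 + 17596·348 + 1620·345 = 9444172, so x̄ = 9444172/27560 ≈ 342.68.
Offset from x = 280: 342.68 − 280 ≈ 62.68.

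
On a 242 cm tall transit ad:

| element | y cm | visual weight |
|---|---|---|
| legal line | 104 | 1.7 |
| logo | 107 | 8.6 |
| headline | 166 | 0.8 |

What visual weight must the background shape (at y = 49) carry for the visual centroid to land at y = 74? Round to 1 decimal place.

w ≈ 16.3

Fixed elements: Σw = 1.7 + 8.6 + 0.8 = 11.1, Σw·y = 1.7·104 + 8.6·107 + 0.8·166 = 1229.8.
Balance at y = 74 requires (1229.8 + w·49) / (11.1 + w) = 74.
Solving: w = (74·11.1 − 1229.8) / (49 − 74) = -408.4 / -25 ≈ 16.34.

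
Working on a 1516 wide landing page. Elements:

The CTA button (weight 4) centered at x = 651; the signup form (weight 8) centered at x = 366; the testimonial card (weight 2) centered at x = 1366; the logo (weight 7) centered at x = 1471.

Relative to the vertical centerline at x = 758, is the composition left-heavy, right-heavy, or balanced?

Weights sum to 4 + 8 + 2 + 7 = 21.
x-moment: 4·651 + 8·366 + 2·1366 + 7·1471 = 18561; centroid 18561/21 ≈ 883.86.
Since 883.9 is right of 758, the composition reads right-heavy.

right-heavy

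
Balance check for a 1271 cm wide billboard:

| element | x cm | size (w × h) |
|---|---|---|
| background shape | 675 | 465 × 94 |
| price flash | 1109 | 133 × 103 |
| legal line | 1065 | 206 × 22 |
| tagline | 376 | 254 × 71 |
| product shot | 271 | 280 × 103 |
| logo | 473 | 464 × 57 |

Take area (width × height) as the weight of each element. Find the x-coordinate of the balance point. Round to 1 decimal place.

Taking area as weight: background shape 465·94 = 43710, price flash 133·103 = 13699, legal line 206·22 = 4532, tagline 254·71 = 18034, product shot 280·103 = 28840, logo 464·57 = 26448. Sum 135263.
x: moment 76629349 / weight 135263 ≈ 566.52

x ≈ 566.5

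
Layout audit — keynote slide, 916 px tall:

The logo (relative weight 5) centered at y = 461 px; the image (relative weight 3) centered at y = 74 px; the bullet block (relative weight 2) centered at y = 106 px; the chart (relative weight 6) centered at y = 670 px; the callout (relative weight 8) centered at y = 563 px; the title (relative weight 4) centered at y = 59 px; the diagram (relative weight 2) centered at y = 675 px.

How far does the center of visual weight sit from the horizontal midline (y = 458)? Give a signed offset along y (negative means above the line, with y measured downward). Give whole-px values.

Weights sum to 5 + 3 + 2 + 6 + 8 + 4 + 2 = 30.
y: moment 12849 / weight 30 ≈ 428.30
Difference: 428.30 − 458 ≈ -29.70.

≈ -30 px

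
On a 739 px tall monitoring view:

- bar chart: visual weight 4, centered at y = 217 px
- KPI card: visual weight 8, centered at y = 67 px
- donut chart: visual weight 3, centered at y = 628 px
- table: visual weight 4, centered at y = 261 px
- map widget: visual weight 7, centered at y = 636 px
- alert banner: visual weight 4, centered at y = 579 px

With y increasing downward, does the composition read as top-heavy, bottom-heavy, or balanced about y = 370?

Weights sum to 4 + 8 + 3 + 4 + 7 + 4 = 30.
y-moment: 4·217 + 8·67 + 3·628 + 4·261 + 7·636 + 4·579 = 11100; centroid 11100/30 ≈ 370.00.
That equals the midline 370 — balanced.

balanced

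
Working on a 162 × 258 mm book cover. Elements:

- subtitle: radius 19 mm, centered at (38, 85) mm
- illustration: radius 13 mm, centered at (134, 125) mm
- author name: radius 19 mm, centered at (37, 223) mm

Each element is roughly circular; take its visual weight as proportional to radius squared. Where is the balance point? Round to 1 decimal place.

(55.8, 148.5)

r² weights: subtitle 19² = 361, illustration 13² = 169, author name 19² = 361. Total = 891.
x: (361·38 + 169·134 + 361·37) / 891 = 49721 / 891 ≈ 55.80
y: (361·85 + 169·125 + 361·223) / 891 = 132313 / 891 ≈ 148.50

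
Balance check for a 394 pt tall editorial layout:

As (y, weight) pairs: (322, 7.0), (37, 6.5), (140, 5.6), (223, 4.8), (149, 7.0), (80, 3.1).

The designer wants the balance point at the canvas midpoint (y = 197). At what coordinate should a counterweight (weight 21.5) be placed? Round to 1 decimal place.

y ≈ 246.2

New total weight: (7.0 + 6.5 + 5.6 + 4.8 + 7.0 + 3.1) + 21.5 = 55.5.
y: target moment 55.5×197 = 10933.5; current 7.0·322 + 6.5·37 + 5.6·140 + 4.8·223 + 7.0·149 + 3.1·80 = 5639.9; the counterweight supplies 5293.6, so y = 5293.6/21.5 ≈ 246.21.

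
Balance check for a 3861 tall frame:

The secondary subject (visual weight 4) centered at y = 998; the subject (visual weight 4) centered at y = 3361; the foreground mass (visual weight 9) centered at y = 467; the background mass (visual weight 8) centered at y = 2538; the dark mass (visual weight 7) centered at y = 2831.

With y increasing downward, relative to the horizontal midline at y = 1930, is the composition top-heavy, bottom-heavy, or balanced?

Σw = 4 + 4 + 9 + 8 + 7 = 32.
y-moment: 4·998 + 4·3361 + 9·467 + 8·2538 + 7·2831 = 61760; centroid 61760/32 ≈ 1930.00.
That equals the midline 1930 — balanced.

balanced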